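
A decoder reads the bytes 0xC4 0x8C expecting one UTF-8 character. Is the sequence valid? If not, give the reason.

valid

Leading byte 0xC4 = 11000100 → 2-byte form.
Continuation bytes 0x8C=10001100 all match 10xxxxxx.
Decoded value 0x10C is ≥ 0x80 (shortest form) and not a surrogate.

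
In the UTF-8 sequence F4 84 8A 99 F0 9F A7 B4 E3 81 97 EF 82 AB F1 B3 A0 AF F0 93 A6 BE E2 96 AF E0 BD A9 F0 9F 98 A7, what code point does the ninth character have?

Offset 0: leading byte 0xF4 = 11110100 → 4-byte char #1 = F4 84 8A 99.
Offset 4: leading byte 0xF0 = 11110000 → 4-byte char #2 = F0 9F A7 B4.
Offset 8: leading byte 0xE3 = 11100011 → 3-byte char #3 = E3 81 97.
Offset 11: leading byte 0xEF = 11101111 → 3-byte char #4 = EF 82 AB.
Offset 14: leading byte 0xF1 = 11110001 → 4-byte char #5 = F1 B3 A0 AF.
Offset 18: leading byte 0xF0 = 11110000 → 4-byte char #6 = F0 93 A6 BE.
Offset 22: leading byte 0xE2 = 11100010 → 3-byte char #7 = E2 96 AF.
Offset 25: leading byte 0xE0 = 11100000 → 3-byte char #8 = E0 BD A9.
Offset 28: leading byte 0xF0 = 11110000 → 4-byte char #9 = F0 9F 98 A7.
Leading byte 0xF0 = 11110000 matches 11110xxx → 4-byte sequence.
Byte 1: 0xF0 = 11110000, payload 000 (3 bits).
Byte 2: 0x9F = 10011111 (10xxxxxx ✓), payload 011111.
Byte 3: 0x98 = 10011000 (10xxxxxx ✓), payload 011000.
Byte 4: 0xA7 = 10100111 (10xxxxxx ✓), payload 100111.
Concatenate: 000011111011000100111 = 0x1F627 (21 bits → U+1F627).

U+1F627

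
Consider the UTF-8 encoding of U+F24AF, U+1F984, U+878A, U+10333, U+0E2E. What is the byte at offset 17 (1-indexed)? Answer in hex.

1-indexed offset 17 is 0-indexed offset 16.
U+F24AF → 4-byte form F3 B2 92 AF at offsets 0–3.
U+1F984 → 4-byte form F0 9F A6 84 at offsets 4–7.
U+878A → 3-byte form E8 9E 8A at offsets 8–10.
U+10333 → 4-byte form F0 90 8C B3 at offsets 11–14.
U+0E2E → 3-byte form E0 B8 AE at offsets 15–17.
Offset 16 falls in char 5's range; it's byte 2 of E0 B8 AE = 0xB8.

0xB8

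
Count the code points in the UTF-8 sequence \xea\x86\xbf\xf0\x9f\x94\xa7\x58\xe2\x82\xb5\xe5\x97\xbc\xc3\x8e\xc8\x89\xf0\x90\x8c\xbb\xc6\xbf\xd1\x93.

Byte at offset 0: 0xEA = 11101010 → 3-byte char (#1). Advance 3.
Byte at offset 3: 0xF0 = 11110000 → 4-byte char (#2). Advance 4.
Byte at offset 7: 0x58 = 01011000 → 1-byte char (#3). Advance 1.
Byte at offset 8: 0xE2 = 11100010 → 3-byte char (#4). Advance 3.
Byte at offset 11: 0xE5 = 11100101 → 3-byte char (#5). Advance 3.
Byte at offset 14: 0xC3 = 11000011 → 2-byte char (#6). Advance 2.
Byte at offset 16: 0xC8 = 11001000 → 2-byte char (#7). Advance 2.
Byte at offset 18: 0xF0 = 11110000 → 4-byte char (#8). Advance 4.
Byte at offset 22: 0xC6 = 11000110 → 2-byte char (#9). Advance 2.
Byte at offset 24: 0xD1 = 11010001 → 2-byte char (#10). Advance 2.
Reached end at offset 26 after 10 code points.

10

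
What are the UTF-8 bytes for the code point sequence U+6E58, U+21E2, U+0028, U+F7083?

E6 B9 98 E2 87 A2 28 F3 B7 82 83

U+6E58: 3-byte form → E6 B9 98.
U+21E2: 3-byte form → E2 87 A2.
U+0028: 1-byte form → 28.
U+F7083: 4-byte form → F3 B7 82 83.
Concatenated (11 bytes): E6 B9 98 E2 87 A2 28 F3 B7 82 83.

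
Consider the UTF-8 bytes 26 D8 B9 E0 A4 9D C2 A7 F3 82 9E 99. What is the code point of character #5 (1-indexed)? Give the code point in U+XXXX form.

U+C2799

Offset 0: leading byte 0x26 = 00100110 → 1-byte char #1 = 26.
Offset 1: leading byte 0xD8 = 11011000 → 2-byte char #2 = D8 B9.
Offset 3: leading byte 0xE0 = 11100000 → 3-byte char #3 = E0 A4 9D.
Offset 6: leading byte 0xC2 = 11000010 → 2-byte char #4 = C2 A7.
Offset 8: leading byte 0xF3 = 11110011 → 4-byte char #5 = F3 82 9E 99.
Leading byte 0xF3 = 11110011 matches 11110xxx → 4-byte sequence.
Byte 1: 0xF3 = 11110011, payload 011 (3 bits).
Byte 2: 0x82 = 10000010 (10xxxxxx ✓), payload 000010.
Byte 3: 0x9E = 10011110 (10xxxxxx ✓), payload 011110.
Byte 4: 0x99 = 10011001 (10xxxxxx ✓), payload 011001.
Concatenate: 011000010011110011001 = 0xC2799 (21 bits → U+C2799).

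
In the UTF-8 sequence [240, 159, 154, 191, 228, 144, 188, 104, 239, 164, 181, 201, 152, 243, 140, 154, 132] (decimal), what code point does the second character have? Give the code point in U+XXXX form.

U+443C

Offset 0: leading byte 0xF0 = 11110000 → 4-byte char #1 = F0 9F 9A BF.
Offset 4: leading byte 0xE4 = 11100100 → 3-byte char #2 = E4 90 BC.
Leading byte 0xE4 = 11100100 matches 1110xxxx → 3-byte sequence.
Byte 1: 0xE4 = 11100100, payload 0100 (4 bits).
Byte 2: 0x90 = 10010000 (10xxxxxx ✓), payload 010000.
Byte 3: 0xBC = 10111100 (10xxxxxx ✓), payload 111100.
Concatenate: 0100010000111100 = 0x443C (16 bits → U+443C).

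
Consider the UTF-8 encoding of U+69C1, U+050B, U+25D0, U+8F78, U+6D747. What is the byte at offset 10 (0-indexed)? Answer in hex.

0xB8

U+69C1 → 3-byte form E6 A7 81 at offsets 0–2.
U+050B → 2-byte form D4 8B at offsets 3–4.
U+25D0 → 3-byte form E2 97 90 at offsets 5–7.
U+8F78 → 3-byte form E8 BD B8 at offsets 8–10.
Offset 10 falls in char 4's range; it's byte 3 of E8 BD B8 = 0xB8.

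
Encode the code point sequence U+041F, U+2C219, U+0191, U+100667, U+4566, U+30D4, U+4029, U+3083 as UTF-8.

U+041F: 2-byte form → D0 9F.
U+2C219: 4-byte form → F0 AC 88 99.
U+0191: 2-byte form → C6 91.
U+100667: 4-byte form → F4 80 99 A7.
U+4566: 3-byte form → E4 95 A6.
U+30D4: 3-byte form → E3 83 94.
U+4029: 3-byte form → E4 80 A9.
U+3083: 3-byte form → E3 82 83.
Concatenated (24 bytes): D0 9F F0 AC 88 99 C6 91 F4 80 99 A7 E4 95 A6 E3 83 94 E4 80 A9 E3 82 83.

D0 9F F0 AC 88 99 C6 91 F4 80 99 A7 E4 95 A6 E3 83 94 E4 80 A9 E3 82 83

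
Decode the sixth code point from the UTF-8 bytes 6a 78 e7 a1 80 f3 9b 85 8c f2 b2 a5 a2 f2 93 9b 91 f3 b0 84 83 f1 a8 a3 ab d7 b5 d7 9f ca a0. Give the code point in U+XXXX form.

Offset 0: leading byte 0x6A = 01101010 → 1-byte char #1 = 6A.
Offset 1: leading byte 0x78 = 01111000 → 1-byte char #2 = 78.
Offset 2: leading byte 0xE7 = 11100111 → 3-byte char #3 = E7 A1 80.
Offset 5: leading byte 0xF3 = 11110011 → 4-byte char #4 = F3 9B 85 8C.
Offset 9: leading byte 0xF2 = 11110010 → 4-byte char #5 = F2 B2 A5 A2.
Offset 13: leading byte 0xF2 = 11110010 → 4-byte char #6 = F2 93 9B 91.
Leading byte 0xF2 = 11110010 matches 11110xxx → 4-byte sequence.
Byte 1: 0xF2 = 11110010, payload 010 (3 bits).
Byte 2: 0x93 = 10010011 (10xxxxxx ✓), payload 010011.
Byte 3: 0x9B = 10011011 (10xxxxxx ✓), payload 011011.
Byte 4: 0x91 = 10010001 (10xxxxxx ✓), payload 010001.
Concatenate: 010010011011011010001 = 0x936D1 (21 bits → U+936D1).

U+936D1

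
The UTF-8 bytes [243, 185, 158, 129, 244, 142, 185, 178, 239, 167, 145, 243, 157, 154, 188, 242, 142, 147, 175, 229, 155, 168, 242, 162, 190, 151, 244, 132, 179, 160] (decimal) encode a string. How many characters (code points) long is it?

8

Byte at offset 0: 0xF3 = 11110011 → 4-byte char (#1). Advance 4.
Byte at offset 4: 0xF4 = 11110100 → 4-byte char (#2). Advance 4.
Byte at offset 8: 0xEF = 11101111 → 3-byte char (#3). Advance 3.
Byte at offset 11: 0xF3 = 11110011 → 4-byte char (#4). Advance 4.
Byte at offset 15: 0xF2 = 11110010 → 4-byte char (#5). Advance 4.
Byte at offset 19: 0xE5 = 11100101 → 3-byte char (#6). Advance 3.
Byte at offset 22: 0xF2 = 11110010 → 4-byte char (#7). Advance 4.
Byte at offset 26: 0xF4 = 11110100 → 4-byte char (#8). Advance 4.
Reached end at offset 30 after 8 code points.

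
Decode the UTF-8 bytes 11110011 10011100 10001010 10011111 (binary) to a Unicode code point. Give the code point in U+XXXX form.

U+DC29F

Leading byte 0xF3 = 11110011 matches 11110xxx → 4-byte sequence.
Byte 1: 0xF3 = 11110011, payload 011 (3 bits).
Byte 2: 0x9C = 10011100 (10xxxxxx ✓), payload 011100.
Byte 3: 0x8A = 10001010 (10xxxxxx ✓), payload 001010.
Byte 4: 0x9F = 10011111 (10xxxxxx ✓), payload 011111.
Concatenate: 011011100001010011111 = 0xDC29F (21 bits → U+DC29F).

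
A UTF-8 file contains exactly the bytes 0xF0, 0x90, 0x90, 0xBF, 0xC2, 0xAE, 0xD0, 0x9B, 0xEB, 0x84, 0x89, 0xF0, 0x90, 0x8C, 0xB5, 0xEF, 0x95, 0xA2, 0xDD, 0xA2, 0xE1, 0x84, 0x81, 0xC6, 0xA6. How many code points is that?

9

Byte at offset 0: 0xF0 = 11110000 → 4-byte char (#1). Advance 4.
Byte at offset 4: 0xC2 = 11000010 → 2-byte char (#2). Advance 2.
Byte at offset 6: 0xD0 = 11010000 → 2-byte char (#3). Advance 2.
Byte at offset 8: 0xEB = 11101011 → 3-byte char (#4). Advance 3.
Byte at offset 11: 0xF0 = 11110000 → 4-byte char (#5). Advance 4.
Byte at offset 15: 0xEF = 11101111 → 3-byte char (#6). Advance 3.
Byte at offset 18: 0xDD = 11011101 → 2-byte char (#7). Advance 2.
Byte at offset 20: 0xE1 = 11100001 → 3-byte char (#8). Advance 3.
Byte at offset 23: 0xC6 = 11000110 → 2-byte char (#9). Advance 2.
Reached end at offset 25 after 9 code points.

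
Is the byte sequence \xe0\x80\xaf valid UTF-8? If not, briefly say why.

invalid (overlong encoding)

Leading byte 0xE0 = 11100000 → 3-byte form.
Continuation bytes all match 10xxxxxx. Payload decodes to 0x2F.
But 0x2F < 0x800, the minimum for a 3-byte sequence — this is an overlong encoding.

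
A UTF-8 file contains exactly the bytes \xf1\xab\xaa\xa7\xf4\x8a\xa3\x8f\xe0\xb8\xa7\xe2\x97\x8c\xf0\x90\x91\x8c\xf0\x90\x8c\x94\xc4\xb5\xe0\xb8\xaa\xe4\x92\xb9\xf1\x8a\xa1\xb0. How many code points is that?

10

Byte at offset 0: 0xF1 = 11110001 → 4-byte char (#1). Advance 4.
Byte at offset 4: 0xF4 = 11110100 → 4-byte char (#2). Advance 4.
Byte at offset 8: 0xE0 = 11100000 → 3-byte char (#3). Advance 3.
Byte at offset 11: 0xE2 = 11100010 → 3-byte char (#4). Advance 3.
Byte at offset 14: 0xF0 = 11110000 → 4-byte char (#5). Advance 4.
Byte at offset 18: 0xF0 = 11110000 → 4-byte char (#6). Advance 4.
Byte at offset 22: 0xC4 = 11000100 → 2-byte char (#7). Advance 2.
Byte at offset 24: 0xE0 = 11100000 → 3-byte char (#8). Advance 3.
Byte at offset 27: 0xE4 = 11100100 → 3-byte char (#9). Advance 3.
Byte at offset 30: 0xF1 = 11110001 → 4-byte char (#10). Advance 4.
Reached end at offset 34 after 10 code points.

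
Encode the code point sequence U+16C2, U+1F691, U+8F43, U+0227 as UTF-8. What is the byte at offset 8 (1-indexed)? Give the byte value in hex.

1-indexed offset 8 is 0-indexed offset 7.
U+16C2 → 3-byte form E1 9B 82 at offsets 0–2.
U+1F691 → 4-byte form F0 9F 9A 91 at offsets 3–6.
U+8F43 → 3-byte form E8 BD 83 at offsets 7–9.
Offset 7 falls in char 3's range; it's byte 1 of E8 BD 83 = 0xE8.

0xE8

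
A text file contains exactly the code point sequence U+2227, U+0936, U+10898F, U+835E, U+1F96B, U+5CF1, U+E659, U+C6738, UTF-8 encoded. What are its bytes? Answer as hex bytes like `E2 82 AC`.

U+2227: 3-byte form → E2 88 A7.
U+0936: 3-byte form → E0 A4 B6.
U+10898F: 4-byte form → F4 88 A6 8F.
U+835E: 3-byte form → E8 8D 9E.
U+1F96B: 4-byte form → F0 9F A5 AB.
U+5CF1: 3-byte form → E5 B3 B1.
U+E659: 3-byte form → EE 99 99.
U+C6738: 4-byte form → F3 86 9C B8.
Concatenated (27 bytes): E2 88 A7 E0 A4 B6 F4 88 A6 8F E8 8D 9E F0 9F A5 AB E5 B3 B1 EE 99 99 F3 86 9C B8.

E2 88 A7 E0 A4 B6 F4 88 A6 8F E8 8D 9E F0 9F A5 AB E5 B3 B1 EE 99 99 F3 86 9C B8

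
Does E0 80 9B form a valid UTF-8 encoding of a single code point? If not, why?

invalid (overlong encoding)

Leading byte 0xE0 = 11100000 → 3-byte form.
Continuation bytes all match 10xxxxxx. Payload decodes to 0x1B.
But 0x1B < 0x800, the minimum for a 3-byte sequence — this is an overlong encoding.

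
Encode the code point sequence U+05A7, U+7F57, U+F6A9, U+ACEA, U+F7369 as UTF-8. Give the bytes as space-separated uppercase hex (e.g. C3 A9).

U+05A7: 2-byte form → D6 A7.
U+7F57: 3-byte form → E7 BD 97.
U+F6A9: 3-byte form → EF 9A A9.
U+ACEA: 3-byte form → EA B3 AA.
U+F7369: 4-byte form → F3 B7 8D A9.
Concatenated (15 bytes): D6 A7 E7 BD 97 EF 9A A9 EA B3 AA F3 B7 8D A9.

D6 A7 E7 BD 97 EF 9A A9 EA B3 AA F3 B7 8D A9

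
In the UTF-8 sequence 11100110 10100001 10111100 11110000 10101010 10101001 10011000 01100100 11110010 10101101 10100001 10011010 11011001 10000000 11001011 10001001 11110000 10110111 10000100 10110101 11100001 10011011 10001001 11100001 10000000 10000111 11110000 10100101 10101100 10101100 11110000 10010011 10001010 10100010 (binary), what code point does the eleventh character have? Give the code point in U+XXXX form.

Offset 0: leading byte 0xE6 = 11100110 → 3-byte char #1 = E6 A1 BC.
Offset 3: leading byte 0xF0 = 11110000 → 4-byte char #2 = F0 AA A9 98.
Offset 7: leading byte 0x64 = 01100100 → 1-byte char #3 = 64.
Offset 8: leading byte 0xF2 = 11110010 → 4-byte char #4 = F2 AD A1 9A.
Offset 12: leading byte 0xD9 = 11011001 → 2-byte char #5 = D9 80.
Offset 14: leading byte 0xCB = 11001011 → 2-byte char #6 = CB 89.
Offset 16: leading byte 0xF0 = 11110000 → 4-byte char #7 = F0 B7 84 B5.
Offset 20: leading byte 0xE1 = 11100001 → 3-byte char #8 = E1 9B 89.
Offset 23: leading byte 0xE1 = 11100001 → 3-byte char #9 = E1 80 87.
Offset 26: leading byte 0xF0 = 11110000 → 4-byte char #10 = F0 A5 AC AC.
Offset 30: leading byte 0xF0 = 11110000 → 4-byte char #11 = F0 93 8A A2.
Leading byte 0xF0 = 11110000 matches 11110xxx → 4-byte sequence.
Byte 1: 0xF0 = 11110000, payload 000 (3 bits).
Byte 2: 0x93 = 10010011 (10xxxxxx ✓), payload 010011.
Byte 3: 0x8A = 10001010 (10xxxxxx ✓), payload 001010.
Byte 4: 0xA2 = 10100010 (10xxxxxx ✓), payload 100010.
Concatenate: 000010011001010100010 = 0x132A2 (21 bits → U+132A2).

U+132A2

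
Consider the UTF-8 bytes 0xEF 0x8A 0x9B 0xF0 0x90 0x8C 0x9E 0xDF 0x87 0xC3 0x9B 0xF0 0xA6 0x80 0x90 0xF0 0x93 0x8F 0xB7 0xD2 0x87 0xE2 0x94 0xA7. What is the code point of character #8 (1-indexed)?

Offset 0: leading byte 0xEF = 11101111 → 3-byte char #1 = EF 8A 9B.
Offset 3: leading byte 0xF0 = 11110000 → 4-byte char #2 = F0 90 8C 9E.
Offset 7: leading byte 0xDF = 11011111 → 2-byte char #3 = DF 87.
Offset 9: leading byte 0xC3 = 11000011 → 2-byte char #4 = C3 9B.
Offset 11: leading byte 0xF0 = 11110000 → 4-byte char #5 = F0 A6 80 90.
Offset 15: leading byte 0xF0 = 11110000 → 4-byte char #6 = F0 93 8F B7.
Offset 19: leading byte 0xD2 = 11010010 → 2-byte char #7 = D2 87.
Offset 21: leading byte 0xE2 = 11100010 → 3-byte char #8 = E2 94 A7.
Leading byte 0xE2 = 11100010 matches 1110xxxx → 3-byte sequence.
Byte 1: 0xE2 = 11100010, payload 0010 (4 bits).
Byte 2: 0x94 = 10010100 (10xxxxxx ✓), payload 010100.
Byte 3: 0xA7 = 10100111 (10xxxxxx ✓), payload 100111.
Concatenate: 0010010100100111 = 0x2527 (16 bits → U+2527).

U+2527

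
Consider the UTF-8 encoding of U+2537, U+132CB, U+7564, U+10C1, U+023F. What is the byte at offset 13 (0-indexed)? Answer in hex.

0xC8

U+2537 → 3-byte form E2 94 B7 at offsets 0–2.
U+132CB → 4-byte form F0 93 8B 8B at offsets 3–6.
U+7564 → 3-byte form E7 95 A4 at offsets 7–9.
U+10C1 → 3-byte form E1 83 81 at offsets 10–12.
U+023F → 2-byte form C8 BF at offsets 13–14.
Offset 13 falls in char 5's range; it's byte 1 of C8 BF = 0xC8.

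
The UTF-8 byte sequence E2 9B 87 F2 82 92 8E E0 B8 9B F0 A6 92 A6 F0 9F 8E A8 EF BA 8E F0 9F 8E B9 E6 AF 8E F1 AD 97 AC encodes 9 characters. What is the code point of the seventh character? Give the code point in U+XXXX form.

U+1F3B9

Offset 0: leading byte 0xE2 = 11100010 → 3-byte char #1 = E2 9B 87.
Offset 3: leading byte 0xF2 = 11110010 → 4-byte char #2 = F2 82 92 8E.
Offset 7: leading byte 0xE0 = 11100000 → 3-byte char #3 = E0 B8 9B.
Offset 10: leading byte 0xF0 = 11110000 → 4-byte char #4 = F0 A6 92 A6.
Offset 14: leading byte 0xF0 = 11110000 → 4-byte char #5 = F0 9F 8E A8.
Offset 18: leading byte 0xEF = 11101111 → 3-byte char #6 = EF BA 8E.
Offset 21: leading byte 0xF0 = 11110000 → 4-byte char #7 = F0 9F 8E B9.
Leading byte 0xF0 = 11110000 matches 11110xxx → 4-byte sequence.
Byte 1: 0xF0 = 11110000, payload 000 (3 bits).
Byte 2: 0x9F = 10011111 (10xxxxxx ✓), payload 011111.
Byte 3: 0x8E = 10001110 (10xxxxxx ✓), payload 001110.
Byte 4: 0xB9 = 10111001 (10xxxxxx ✓), payload 111001.
Concatenate: 000011111001110111001 = 0x1F3B9 (21 bits → U+1F3B9).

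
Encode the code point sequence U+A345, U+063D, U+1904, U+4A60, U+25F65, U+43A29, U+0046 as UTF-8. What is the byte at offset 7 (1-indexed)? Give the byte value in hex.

0xA4

1-indexed offset 7 is 0-indexed offset 6.
U+A345 → 3-byte form EA 8D 85 at offsets 0–2.
U+063D → 2-byte form D8 BD at offsets 3–4.
U+1904 → 3-byte form E1 A4 84 at offsets 5–7.
Offset 6 falls in char 3's range; it's byte 2 of E1 A4 84 = 0xA4.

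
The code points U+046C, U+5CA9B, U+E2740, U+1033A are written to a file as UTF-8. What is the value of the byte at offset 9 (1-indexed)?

1-indexed offset 9 is 0-indexed offset 8.
U+046C → 2-byte form D1 AC at offsets 0–1.
U+5CA9B → 4-byte form F1 9C AA 9B at offsets 2–5.
U+E2740 → 4-byte form F3 A2 9D 80 at offsets 6–9.
Offset 8 falls in char 3's range; it's byte 3 of F3 A2 9D 80 = 0x9D.

0x9D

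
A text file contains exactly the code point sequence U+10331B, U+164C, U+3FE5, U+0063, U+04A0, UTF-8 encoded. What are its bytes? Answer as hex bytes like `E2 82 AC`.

F4 83 8C 9B E1 99 8C E3 BF A5 63 D2 A0

U+10331B: 4-byte form → F4 83 8C 9B.
U+164C: 3-byte form → E1 99 8C.
U+3FE5: 3-byte form → E3 BF A5.
U+0063: 1-byte form → 63.
U+04A0: 2-byte form → D2 A0.
Concatenated (13 bytes): F4 83 8C 9B E1 99 8C E3 BF A5 63 D2 A0.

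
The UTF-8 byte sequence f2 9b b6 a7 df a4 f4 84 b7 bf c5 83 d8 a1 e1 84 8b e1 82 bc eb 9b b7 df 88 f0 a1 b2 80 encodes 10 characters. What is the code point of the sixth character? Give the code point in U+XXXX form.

Offset 0: leading byte 0xF2 = 11110010 → 4-byte char #1 = F2 9B B6 A7.
Offset 4: leading byte 0xDF = 11011111 → 2-byte char #2 = DF A4.
Offset 6: leading byte 0xF4 = 11110100 → 4-byte char #3 = F4 84 B7 BF.
Offset 10: leading byte 0xC5 = 11000101 → 2-byte char #4 = C5 83.
Offset 12: leading byte 0xD8 = 11011000 → 2-byte char #5 = D8 A1.
Offset 14: leading byte 0xE1 = 11100001 → 3-byte char #6 = E1 84 8B.
Leading byte 0xE1 = 11100001 matches 1110xxxx → 3-byte sequence.
Byte 1: 0xE1 = 11100001, payload 0001 (4 bits).
Byte 2: 0x84 = 10000100 (10xxxxxx ✓), payload 000100.
Byte 3: 0x8B = 10001011 (10xxxxxx ✓), payload 001011.
Concatenate: 0001000100001011 = 0x110B (16 bits → U+110B).

U+110B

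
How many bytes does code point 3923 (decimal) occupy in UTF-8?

U+0F53 = 0xF53. UTF-8 uses 1 byte below 0x80, 2 below 0x800, 3 below 0x10000, 4 up to 0x10FFFF. 0xF53 is in U+0800–U+FFFF → 3 bytes.

3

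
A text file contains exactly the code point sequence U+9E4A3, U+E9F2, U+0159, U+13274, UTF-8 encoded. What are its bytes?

F2 9E 92 A3 EE A7 B2 C5 99 F0 93 89 B4

U+9E4A3: 4-byte form → F2 9E 92 A3.
U+E9F2: 3-byte form → EE A7 B2.
U+0159: 2-byte form → C5 99.
U+13274: 4-byte form → F0 93 89 B4.
Concatenated (13 bytes): F2 9E 92 A3 EE A7 B2 C5 99 F0 93 89 B4.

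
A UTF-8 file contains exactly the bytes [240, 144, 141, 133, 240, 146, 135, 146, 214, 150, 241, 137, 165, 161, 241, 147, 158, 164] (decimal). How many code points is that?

5

Byte at offset 0: 0xF0 = 11110000 → 4-byte char (#1). Advance 4.
Byte at offset 4: 0xF0 = 11110000 → 4-byte char (#2). Advance 4.
Byte at offset 8: 0xD6 = 11010110 → 2-byte char (#3). Advance 2.
Byte at offset 10: 0xF1 = 11110001 → 4-byte char (#4). Advance 4.
Byte at offset 14: 0xF1 = 11110001 → 4-byte char (#5). Advance 4.
Reached end at offset 18 after 5 code points.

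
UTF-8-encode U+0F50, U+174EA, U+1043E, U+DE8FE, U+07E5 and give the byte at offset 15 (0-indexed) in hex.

U+0F50 → 3-byte form E0 BD 90 at offsets 0–2.
U+174EA → 4-byte form F0 97 93 AA at offsets 3–6.
U+1043E → 4-byte form F0 90 90 BE at offsets 7–10.
U+DE8FE → 4-byte form F3 9E A3 BE at offsets 11–14.
U+07E5 → 2-byte form DF A5 at offsets 15–16.
Offset 15 falls in char 5's range; it's byte 1 of DF A5 = 0xDF.

0xDF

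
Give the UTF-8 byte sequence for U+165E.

U+165E = 0x165E = 5726 decimal. In range U+0800–U+FFFF → 3-byte form: 1110xxxx 10xxxxxx 10xxxxxx.
Binary (16 bits): 0001011001011110.
Split 4+6+6: 0001 | 011001 | 011110.
Byte 1: 11100001 = 0xE1.
Byte 2: 10011001 = 0x99.
Byte 3: 10011110 = 0x9E.

E1 99 9E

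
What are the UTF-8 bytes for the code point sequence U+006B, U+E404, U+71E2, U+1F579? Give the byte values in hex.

U+006B: 1-byte form → 6B.
U+E404: 3-byte form → EE 90 84.
U+71E2: 3-byte form → E7 87 A2.
U+1F579: 4-byte form → F0 9F 95 B9.
Concatenated (11 bytes): 6B EE 90 84 E7 87 A2 F0 9F 95 B9.

6B EE 90 84 E7 87 A2 F0 9F 95 B9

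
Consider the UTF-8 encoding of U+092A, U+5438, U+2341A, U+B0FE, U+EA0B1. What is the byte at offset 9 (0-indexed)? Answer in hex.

U+092A → 3-byte form E0 A4 AA at offsets 0–2.
U+5438 → 3-byte form E5 90 B8 at offsets 3–5.
U+2341A → 4-byte form F0 A3 90 9A at offsets 6–9.
Offset 9 falls in char 3's range; it's byte 4 of F0 A3 90 9A = 0x9A.

0x9A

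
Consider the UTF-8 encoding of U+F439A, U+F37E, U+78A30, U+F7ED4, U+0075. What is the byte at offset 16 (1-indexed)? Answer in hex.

0x75

1-indexed offset 16 is 0-indexed offset 15.
U+F439A → 4-byte form F3 B4 8E 9A at offsets 0–3.
U+F37E → 3-byte form EF 8D BE at offsets 4–6.
U+78A30 → 4-byte form F1 B8 A8 B0 at offsets 7–10.
U+F7ED4 → 4-byte form F3 B7 BB 94 at offsets 11–14.
U+0075 → 1-byte form 75 at offsets 15–15.
Offset 15 falls in char 5's range; it's byte 1 of 75 = 0x75.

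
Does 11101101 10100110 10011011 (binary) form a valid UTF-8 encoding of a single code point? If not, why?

Structurally a 3-byte sequence; payload = 0xD99B.
But 0xD99B is in U+D800–U+DFFF, the surrogate range. Surrogates are not Unicode scalar values and are forbidden in UTF-8.

invalid (encodes a surrogate (U+D800–U+DFFF))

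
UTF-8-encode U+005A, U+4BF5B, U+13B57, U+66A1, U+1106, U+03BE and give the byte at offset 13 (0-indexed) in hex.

0x84

U+005A → 1-byte form 5A at offsets 0–0.
U+4BF5B → 4-byte form F1 8B BD 9B at offsets 1–4.
U+13B57 → 4-byte form F0 93 AD 97 at offsets 5–8.
U+66A1 → 3-byte form E6 9A A1 at offsets 9–11.
U+1106 → 3-byte form E1 84 86 at offsets 12–14.
Offset 13 falls in char 5's range; it's byte 2 of E1 84 86 = 0x84.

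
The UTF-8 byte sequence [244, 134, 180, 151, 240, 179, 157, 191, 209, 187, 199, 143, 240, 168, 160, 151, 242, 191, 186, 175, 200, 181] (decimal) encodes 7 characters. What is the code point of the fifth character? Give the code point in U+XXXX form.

Offset 0: leading byte 0xF4 = 11110100 → 4-byte char #1 = F4 86 B4 97.
Offset 4: leading byte 0xF0 = 11110000 → 4-byte char #2 = F0 B3 9D BF.
Offset 8: leading byte 0xD1 = 11010001 → 2-byte char #3 = D1 BB.
Offset 10: leading byte 0xC7 = 11000111 → 2-byte char #4 = C7 8F.
Offset 12: leading byte 0xF0 = 11110000 → 4-byte char #5 = F0 A8 A0 97.
Leading byte 0xF0 = 11110000 matches 11110xxx → 4-byte sequence.
Byte 1: 0xF0 = 11110000, payload 000 (3 bits).
Byte 2: 0xA8 = 10101000 (10xxxxxx ✓), payload 101000.
Byte 3: 0xA0 = 10100000 (10xxxxxx ✓), payload 100000.
Byte 4: 0x97 = 10010111 (10xxxxxx ✓), payload 010111.
Concatenate: 000101000100000010111 = 0x28817 (21 bits → U+28817).

U+28817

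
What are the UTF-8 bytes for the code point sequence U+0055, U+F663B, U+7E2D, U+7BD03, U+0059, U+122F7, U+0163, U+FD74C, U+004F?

U+0055: 1-byte form → 55.
U+F663B: 4-byte form → F3 B6 98 BB.
U+7E2D: 3-byte form → E7 B8 AD.
U+7BD03: 4-byte form → F1 BB B4 83.
U+0059: 1-byte form → 59.
U+122F7: 4-byte form → F0 92 8B B7.
U+0163: 2-byte form → C5 A3.
U+FD74C: 4-byte form → F3 BD 9D 8C.
U+004F: 1-byte form → 4F.
Concatenated (24 bytes): 55 F3 B6 98 BB E7 B8 AD F1 BB B4 83 59 F0 92 8B B7 C5 A3 F3 BD 9D 8C 4F.

55 F3 B6 98 BB E7 B8 AD F1 BB B4 83 59 F0 92 8B B7 C5 A3 F3 BD 9D 8C 4F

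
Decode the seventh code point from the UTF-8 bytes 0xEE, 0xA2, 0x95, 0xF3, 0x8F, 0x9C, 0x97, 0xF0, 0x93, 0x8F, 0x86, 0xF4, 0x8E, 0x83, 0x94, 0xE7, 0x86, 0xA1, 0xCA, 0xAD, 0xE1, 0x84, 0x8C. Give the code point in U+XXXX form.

U+110C

Offset 0: leading byte 0xEE = 11101110 → 3-byte char #1 = EE A2 95.
Offset 3: leading byte 0xF3 = 11110011 → 4-byte char #2 = F3 8F 9C 97.
Offset 7: leading byte 0xF0 = 11110000 → 4-byte char #3 = F0 93 8F 86.
Offset 11: leading byte 0xF4 = 11110100 → 4-byte char #4 = F4 8E 83 94.
Offset 15: leading byte 0xE7 = 11100111 → 3-byte char #5 = E7 86 A1.
Offset 18: leading byte 0xCA = 11001010 → 2-byte char #6 = CA AD.
Offset 20: leading byte 0xE1 = 11100001 → 3-byte char #7 = E1 84 8C.
Leading byte 0xE1 = 11100001 matches 1110xxxx → 3-byte sequence.
Byte 1: 0xE1 = 11100001, payload 0001 (4 bits).
Byte 2: 0x84 = 10000100 (10xxxxxx ✓), payload 000100.
Byte 3: 0x8C = 10001100 (10xxxxxx ✓), payload 001100.
Concatenate: 0001000100001100 = 0x110C (16 bits → U+110C).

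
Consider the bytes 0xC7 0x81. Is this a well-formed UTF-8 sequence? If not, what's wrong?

valid

Leading byte 0xC7 = 11000111 → 2-byte form.
Continuation bytes 0x81=10000001 all match 10xxxxxx.
Decoded value 0x1C1 is ≥ 0x80 (shortest form) and not a surrogate.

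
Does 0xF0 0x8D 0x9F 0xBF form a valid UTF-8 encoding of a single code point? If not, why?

Leading byte 0xF0 = 11110000 → 4-byte form.
Continuation bytes all match 10xxxxxx. Payload decodes to 0xD7FF.
But 0xD7FF < 0x10000, the minimum for a 4-byte sequence — this is an overlong encoding.

invalid (overlong encoding)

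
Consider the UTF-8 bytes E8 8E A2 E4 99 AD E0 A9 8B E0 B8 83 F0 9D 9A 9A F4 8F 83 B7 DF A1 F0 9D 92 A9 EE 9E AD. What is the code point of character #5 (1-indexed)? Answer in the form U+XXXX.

U+1D69A

Offset 0: leading byte 0xE8 = 11101000 → 3-byte char #1 = E8 8E A2.
Offset 3: leading byte 0xE4 = 11100100 → 3-byte char #2 = E4 99 AD.
Offset 6: leading byte 0xE0 = 11100000 → 3-byte char #3 = E0 A9 8B.
Offset 9: leading byte 0xE0 = 11100000 → 3-byte char #4 = E0 B8 83.
Offset 12: leading byte 0xF0 = 11110000 → 4-byte char #5 = F0 9D 9A 9A.
Leading byte 0xF0 = 11110000 matches 11110xxx → 4-byte sequence.
Byte 1: 0xF0 = 11110000, payload 000 (3 bits).
Byte 2: 0x9D = 10011101 (10xxxxxx ✓), payload 011101.
Byte 3: 0x9A = 10011010 (10xxxxxx ✓), payload 011010.
Byte 4: 0x9A = 10011010 (10xxxxxx ✓), payload 011010.
Concatenate: 000011101011010011010 = 0x1D69A (21 bits → U+1D69A).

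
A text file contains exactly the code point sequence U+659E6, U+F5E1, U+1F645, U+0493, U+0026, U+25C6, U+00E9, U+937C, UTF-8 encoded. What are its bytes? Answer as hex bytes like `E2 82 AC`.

F1 A5 A7 A6 EF 97 A1 F0 9F 99 85 D2 93 26 E2 97 86 C3 A9 E9 8D BC

U+659E6: 4-byte form → F1 A5 A7 A6.
U+F5E1: 3-byte form → EF 97 A1.
U+1F645: 4-byte form → F0 9F 99 85.
U+0493: 2-byte form → D2 93.
U+0026: 1-byte form → 26.
U+25C6: 3-byte form → E2 97 86.
U+00E9: 2-byte form → C3 A9.
U+937C: 3-byte form → E9 8D BC.
Concatenated (22 bytes): F1 A5 A7 A6 EF 97 A1 F0 9F 99 85 D2 93 26 E2 97 86 C3 A9 E9 8D BC.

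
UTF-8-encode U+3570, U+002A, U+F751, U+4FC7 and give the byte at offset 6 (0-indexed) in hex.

0x91

U+3570 → 3-byte form E3 95 B0 at offsets 0–2.
U+002A → 1-byte form 2A at offsets 3–3.
U+F751 → 3-byte form EF 9D 91 at offsets 4–6.
Offset 6 falls in char 3's range; it's byte 3 of EF 9D 91 = 0x91.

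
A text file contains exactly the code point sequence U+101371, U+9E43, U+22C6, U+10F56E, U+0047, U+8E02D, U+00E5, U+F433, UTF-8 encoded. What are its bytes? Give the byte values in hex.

F4 81 8D B1 E9 B9 83 E2 8B 86 F4 8F 95 AE 47 F2 8E 80 AD C3 A5 EF 90 B3

U+101371: 4-byte form → F4 81 8D B1.
U+9E43: 3-byte form → E9 B9 83.
U+22C6: 3-byte form → E2 8B 86.
U+10F56E: 4-byte form → F4 8F 95 AE.
U+0047: 1-byte form → 47.
U+8E02D: 4-byte form → F2 8E 80 AD.
U+00E5: 2-byte form → C3 A5.
U+F433: 3-byte form → EF 90 B3.
Concatenated (24 bytes): F4 81 8D B1 E9 B9 83 E2 8B 86 F4 8F 95 AE 47 F2 8E 80 AD C3 A5 EF 90 B3.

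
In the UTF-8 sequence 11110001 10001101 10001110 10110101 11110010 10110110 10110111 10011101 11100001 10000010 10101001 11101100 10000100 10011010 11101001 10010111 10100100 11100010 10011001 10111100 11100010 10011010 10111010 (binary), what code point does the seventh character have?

Offset 0: leading byte 0xF1 = 11110001 → 4-byte char #1 = F1 8D 8E B5.
Offset 4: leading byte 0xF2 = 11110010 → 4-byte char #2 = F2 B6 B7 9D.
Offset 8: leading byte 0xE1 = 11100001 → 3-byte char #3 = E1 82 A9.
Offset 11: leading byte 0xEC = 11101100 → 3-byte char #4 = EC 84 9A.
Offset 14: leading byte 0xE9 = 11101001 → 3-byte char #5 = E9 97 A4.
Offset 17: leading byte 0xE2 = 11100010 → 3-byte char #6 = E2 99 BC.
Offset 20: leading byte 0xE2 = 11100010 → 3-byte char #7 = E2 9A BA.
Leading byte 0xE2 = 11100010 matches 1110xxxx → 3-byte sequence.
Byte 1: 0xE2 = 11100010, payload 0010 (4 bits).
Byte 2: 0x9A = 10011010 (10xxxxxx ✓), payload 011010.
Byte 3: 0xBA = 10111010 (10xxxxxx ✓), payload 111010.
Concatenate: 0010011010111010 = 0x26BA (16 bits → U+26BA).

U+26BA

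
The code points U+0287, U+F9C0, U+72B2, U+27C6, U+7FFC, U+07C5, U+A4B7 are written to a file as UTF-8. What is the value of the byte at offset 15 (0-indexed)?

U+0287 → 2-byte form CA 87 at offsets 0–1.
U+F9C0 → 3-byte form EF A7 80 at offsets 2–4.
U+72B2 → 3-byte form E7 8A B2 at offsets 5–7.
U+27C6 → 3-byte form E2 9F 86 at offsets 8–10.
U+7FFC → 3-byte form E7 BF BC at offsets 11–13.
U+07C5 → 2-byte form DF 85 at offsets 14–15.
Offset 15 falls in char 6's range; it's byte 2 of DF 85 = 0x85.

0x85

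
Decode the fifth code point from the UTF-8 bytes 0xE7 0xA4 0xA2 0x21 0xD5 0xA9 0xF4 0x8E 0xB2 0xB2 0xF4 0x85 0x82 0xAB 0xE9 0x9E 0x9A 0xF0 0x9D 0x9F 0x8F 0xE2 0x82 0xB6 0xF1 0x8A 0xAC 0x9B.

U+1050AB

Offset 0: leading byte 0xE7 = 11100111 → 3-byte char #1 = E7 A4 A2.
Offset 3: leading byte 0x21 = 00100001 → 1-byte char #2 = 21.
Offset 4: leading byte 0xD5 = 11010101 → 2-byte char #3 = D5 A9.
Offset 6: leading byte 0xF4 = 11110100 → 4-byte char #4 = F4 8E B2 B2.
Offset 10: leading byte 0xF4 = 11110100 → 4-byte char #5 = F4 85 82 AB.
Leading byte 0xF4 = 11110100 matches 11110xxx → 4-byte sequence.
Byte 1: 0xF4 = 11110100, payload 100 (3 bits).
Byte 2: 0x85 = 10000101 (10xxxxxx ✓), payload 000101.
Byte 3: 0x82 = 10000010 (10xxxxxx ✓), payload 000010.
Byte 4: 0xAB = 10101011 (10xxxxxx ✓), payload 101011.
Concatenate: 100000101000010101011 = 0x1050AB (21 bits → U+1050AB).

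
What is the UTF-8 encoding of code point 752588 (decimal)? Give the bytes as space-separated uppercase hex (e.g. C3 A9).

F2 B7 AF 8C

U+B7BCC = 0xB7BCC = 752588 decimal. In range U+10000–U+10FFFF → 4-byte form: 11110xxx 10xxxxxx 10xxxxxx 10xxxxxx.
Binary (21 bits): 010110111101111001100.
Split 3+6+6+6: 010 | 110111 | 101111 | 001100.
Byte 1: 11110010 = 0xF2.
Byte 2: 10110111 = 0xB7.
Byte 3: 10101111 = 0xAF.
Byte 4: 10001100 = 0x8C.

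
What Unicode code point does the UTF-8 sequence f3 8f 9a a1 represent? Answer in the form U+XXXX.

Leading byte 0xF3 = 11110011 matches 11110xxx → 4-byte sequence.
Byte 1: 0xF3 = 11110011, payload 011 (3 bits).
Byte 2: 0x8F = 10001111 (10xxxxxx ✓), payload 001111.
Byte 3: 0x9A = 10011010 (10xxxxxx ✓), payload 011010.
Byte 4: 0xA1 = 10100001 (10xxxxxx ✓), payload 100001.
Concatenate: 011001111011010100001 = 0xCF6A1 (21 bits → U+CF6A1).

U+CF6A1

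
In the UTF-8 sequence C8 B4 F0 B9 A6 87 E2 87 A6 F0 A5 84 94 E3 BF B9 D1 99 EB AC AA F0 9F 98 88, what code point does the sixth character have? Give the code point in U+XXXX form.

U+0459

Offset 0: leading byte 0xC8 = 11001000 → 2-byte char #1 = C8 B4.
Offset 2: leading byte 0xF0 = 11110000 → 4-byte char #2 = F0 B9 A6 87.
Offset 6: leading byte 0xE2 = 11100010 → 3-byte char #3 = E2 87 A6.
Offset 9: leading byte 0xF0 = 11110000 → 4-byte char #4 = F0 A5 84 94.
Offset 13: leading byte 0xE3 = 11100011 → 3-byte char #5 = E3 BF B9.
Offset 16: leading byte 0xD1 = 11010001 → 2-byte char #6 = D1 99.
Leading byte 0xD1 = 11010001 matches 110xxxxx → 2-byte sequence.
Byte 1: 0xD1 = 11010001, payload 10001 (5 bits).
Byte 2: 0x99 = 10011001 (10xxxxxx ✓), payload 011001.
Concatenate: 10001011001 = 0x459 (11 bits → U+0459).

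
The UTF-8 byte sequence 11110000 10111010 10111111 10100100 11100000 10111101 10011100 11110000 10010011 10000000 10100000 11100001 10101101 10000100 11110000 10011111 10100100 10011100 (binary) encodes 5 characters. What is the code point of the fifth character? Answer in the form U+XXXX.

U+1F91C

Offset 0: leading byte 0xF0 = 11110000 → 4-byte char #1 = F0 BA BF A4.
Offset 4: leading byte 0xE0 = 11100000 → 3-byte char #2 = E0 BD 9C.
Offset 7: leading byte 0xF0 = 11110000 → 4-byte char #3 = F0 93 80 A0.
Offset 11: leading byte 0xE1 = 11100001 → 3-byte char #4 = E1 AD 84.
Offset 14: leading byte 0xF0 = 11110000 → 4-byte char #5 = F0 9F A4 9C.
Leading byte 0xF0 = 11110000 matches 11110xxx → 4-byte sequence.
Byte 1: 0xF0 = 11110000, payload 000 (3 bits).
Byte 2: 0x9F = 10011111 (10xxxxxx ✓), payload 011111.
Byte 3: 0xA4 = 10100100 (10xxxxxx ✓), payload 100100.
Byte 4: 0x9C = 10011100 (10xxxxxx ✓), payload 011100.
Concatenate: 000011111100100011100 = 0x1F91C (21 bits → U+1F91C).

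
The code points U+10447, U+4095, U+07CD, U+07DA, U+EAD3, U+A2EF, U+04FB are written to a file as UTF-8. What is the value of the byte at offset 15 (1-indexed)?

0xEA

1-indexed offset 15 is 0-indexed offset 14.
U+10447 → 4-byte form F0 90 91 87 at offsets 0–3.
U+4095 → 3-byte form E4 82 95 at offsets 4–6.
U+07CD → 2-byte form DF 8D at offsets 7–8.
U+07DA → 2-byte form DF 9A at offsets 9–10.
U+EAD3 → 3-byte form EE AB 93 at offsets 11–13.
U+A2EF → 3-byte form EA 8B AF at offsets 14–16.
Offset 14 falls in char 6's range; it's byte 1 of EA 8B AF = 0xEA.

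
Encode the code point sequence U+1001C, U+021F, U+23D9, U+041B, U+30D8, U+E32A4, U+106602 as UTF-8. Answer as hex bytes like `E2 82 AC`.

U+1001C: 4-byte form → F0 90 80 9C.
U+021F: 2-byte form → C8 9F.
U+23D9: 3-byte form → E2 8F 99.
U+041B: 2-byte form → D0 9B.
U+30D8: 3-byte form → E3 83 98.
U+E32A4: 4-byte form → F3 A3 8A A4.
U+106602: 4-byte form → F4 86 98 82.
Concatenated (22 bytes): F0 90 80 9C C8 9F E2 8F 99 D0 9B E3 83 98 F3 A3 8A A4 F4 86 98 82.

F0 90 80 9C C8 9F E2 8F 99 D0 9B E3 83 98 F3 A3 8A A4 F4 86 98 82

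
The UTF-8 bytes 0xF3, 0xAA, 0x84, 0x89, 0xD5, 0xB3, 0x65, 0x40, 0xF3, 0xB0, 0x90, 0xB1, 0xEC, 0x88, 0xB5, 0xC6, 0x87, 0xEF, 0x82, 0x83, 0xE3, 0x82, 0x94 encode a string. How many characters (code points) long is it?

Byte at offset 0: 0xF3 = 11110011 → 4-byte char (#1). Advance 4.
Byte at offset 4: 0xD5 = 11010101 → 2-byte char (#2). Advance 2.
Byte at offset 6: 0x65 = 01100101 → 1-byte char (#3). Advance 1.
Byte at offset 7: 0x40 = 01000000 → 1-byte char (#4). Advance 1.
Byte at offset 8: 0xF3 = 11110011 → 4-byte char (#5). Advance 4.
Byte at offset 12: 0xEC = 11101100 → 3-byte char (#6). Advance 3.
Byte at offset 15: 0xC6 = 11000110 → 2-byte char (#7). Advance 2.
Byte at offset 17: 0xEF = 11101111 → 3-byte char (#8). Advance 3.
Byte at offset 20: 0xE3 = 11100011 → 3-byte char (#9). Advance 3.
Reached end at offset 23 after 9 code points.

9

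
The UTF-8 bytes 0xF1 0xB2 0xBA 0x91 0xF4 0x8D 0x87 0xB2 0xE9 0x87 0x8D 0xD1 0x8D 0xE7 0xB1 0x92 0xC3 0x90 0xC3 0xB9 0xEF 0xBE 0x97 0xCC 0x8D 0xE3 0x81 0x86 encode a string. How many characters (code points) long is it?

10

Byte at offset 0: 0xF1 = 11110001 → 4-byte char (#1). Advance 4.
Byte at offset 4: 0xF4 = 11110100 → 4-byte char (#2). Advance 4.
Byte at offset 8: 0xE9 = 11101001 → 3-byte char (#3). Advance 3.
Byte at offset 11: 0xD1 = 11010001 → 2-byte char (#4). Advance 2.
Byte at offset 13: 0xE7 = 11100111 → 3-byte char (#5). Advance 3.
Byte at offset 16: 0xC3 = 11000011 → 2-byte char (#6). Advance 2.
Byte at offset 18: 0xC3 = 11000011 → 2-byte char (#7). Advance 2.
Byte at offset 20: 0xEF = 11101111 → 3-byte char (#8). Advance 3.
Byte at offset 23: 0xCC = 11001100 → 2-byte char (#9). Advance 2.
Byte at offset 25: 0xE3 = 11100011 → 3-byte char (#10). Advance 3.
Reached end at offset 28 after 10 code points.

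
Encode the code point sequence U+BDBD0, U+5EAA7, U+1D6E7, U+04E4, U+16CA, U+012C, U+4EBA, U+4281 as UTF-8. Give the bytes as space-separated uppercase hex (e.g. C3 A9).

F2 BD AF 90 F1 9E AA A7 F0 9D 9B A7 D3 A4 E1 9B 8A C4 AC E4 BA BA E4 8A 81

U+BDBD0: 4-byte form → F2 BD AF 90.
U+5EAA7: 4-byte form → F1 9E AA A7.
U+1D6E7: 4-byte form → F0 9D 9B A7.
U+04E4: 2-byte form → D3 A4.
U+16CA: 3-byte form → E1 9B 8A.
U+012C: 2-byte form → C4 AC.
U+4EBA: 3-byte form → E4 BA BA.
U+4281: 3-byte form → E4 8A 81.
Concatenated (25 bytes): F2 BD AF 90 F1 9E AA A7 F0 9D 9B A7 D3 A4 E1 9B 8A C4 AC E4 BA BA E4 8A 81.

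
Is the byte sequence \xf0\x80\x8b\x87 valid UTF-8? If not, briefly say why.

Leading byte 0xF0 = 11110000 → 4-byte form.
Continuation bytes all match 10xxxxxx. Payload decodes to 0x2C7.
But 0x2C7 < 0x10000, the minimum for a 4-byte sequence — this is an overlong encoding.

invalid (overlong encoding)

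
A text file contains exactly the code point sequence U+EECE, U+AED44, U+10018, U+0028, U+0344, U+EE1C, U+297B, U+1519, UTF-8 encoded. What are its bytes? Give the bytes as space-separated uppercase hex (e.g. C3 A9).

U+EECE: 3-byte form → EE BB 8E.
U+AED44: 4-byte form → F2 AE B5 84.
U+10018: 4-byte form → F0 90 80 98.
U+0028: 1-byte form → 28.
U+0344: 2-byte form → CD 84.
U+EE1C: 3-byte form → EE B8 9C.
U+297B: 3-byte form → E2 A5 BB.
U+1519: 3-byte form → E1 94 99.
Concatenated (23 bytes): EE BB 8E F2 AE B5 84 F0 90 80 98 28 CD 84 EE B8 9C E2 A5 BB E1 94 99.

EE BB 8E F2 AE B5 84 F0 90 80 98 28 CD 84 EE B8 9C E2 A5 BB E1 94 99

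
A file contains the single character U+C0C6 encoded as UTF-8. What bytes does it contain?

U+C0C6 = 0xC0C6 = 49350 decimal. In range U+0800–U+FFFF → 3-byte form: 1110xxxx 10xxxxxx 10xxxxxx.
Binary (16 bits): 1100000011000110.
Split 4+6+6: 1100 | 000011 | 000110.
Byte 1: 11101100 = 0xEC.
Byte 2: 10000011 = 0x83.
Byte 3: 10000110 = 0x86.

EC 83 86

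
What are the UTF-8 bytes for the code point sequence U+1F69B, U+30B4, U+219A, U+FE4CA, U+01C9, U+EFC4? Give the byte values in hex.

U+1F69B: 4-byte form → F0 9F 9A 9B.
U+30B4: 3-byte form → E3 82 B4.
U+219A: 3-byte form → E2 86 9A.
U+FE4CA: 4-byte form → F3 BE 93 8A.
U+01C9: 2-byte form → C7 89.
U+EFC4: 3-byte form → EE BF 84.
Concatenated (19 bytes): F0 9F 9A 9B E3 82 B4 E2 86 9A F3 BE 93 8A C7 89 EE BF 84.

F0 9F 9A 9B E3 82 B4 E2 86 9A F3 BE 93 8A C7 89 EE BF 84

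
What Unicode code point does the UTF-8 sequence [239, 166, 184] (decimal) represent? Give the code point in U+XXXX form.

U+F9B8

Leading byte 0xEF = 11101111 matches 1110xxxx → 3-byte sequence.
Byte 1: 0xEF = 11101111, payload 1111 (4 bits).
Byte 2: 0xA6 = 10100110 (10xxxxxx ✓), payload 100110.
Byte 3: 0xB8 = 10111000 (10xxxxxx ✓), payload 111000.
Concatenate: 1111100110111000 = 0xF9B8 (16 bits → U+F9B8).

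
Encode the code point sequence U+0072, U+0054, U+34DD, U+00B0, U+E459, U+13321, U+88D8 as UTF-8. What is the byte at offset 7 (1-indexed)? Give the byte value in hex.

0xB0

1-indexed offset 7 is 0-indexed offset 6.
U+0072 → 1-byte form 72 at offsets 0–0.
U+0054 → 1-byte form 54 at offsets 1–1.
U+34DD → 3-byte form E3 93 9D at offsets 2–4.
U+00B0 → 2-byte form C2 B0 at offsets 5–6.
Offset 6 falls in char 4's range; it's byte 2 of C2 B0 = 0xB0.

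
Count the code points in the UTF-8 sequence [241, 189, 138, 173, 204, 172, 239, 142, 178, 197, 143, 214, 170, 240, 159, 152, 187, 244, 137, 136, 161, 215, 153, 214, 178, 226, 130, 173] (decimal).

10

Byte at offset 0: 0xF1 = 11110001 → 4-byte char (#1). Advance 4.
Byte at offset 4: 0xCC = 11001100 → 2-byte char (#2). Advance 2.
Byte at offset 6: 0xEF = 11101111 → 3-byte char (#3). Advance 3.
Byte at offset 9: 0xC5 = 11000101 → 2-byte char (#4). Advance 2.
Byte at offset 11: 0xD6 = 11010110 → 2-byte char (#5). Advance 2.
Byte at offset 13: 0xF0 = 11110000 → 4-byte char (#6). Advance 4.
Byte at offset 17: 0xF4 = 11110100 → 4-byte char (#7). Advance 4.
Byte at offset 21: 0xD7 = 11010111 → 2-byte char (#8). Advance 2.
Byte at offset 23: 0xD6 = 11010110 → 2-byte char (#9). Advance 2.
Byte at offset 25: 0xE2 = 11100010 → 3-byte char (#10). Advance 3.
Reached end at offset 28 after 10 code points.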